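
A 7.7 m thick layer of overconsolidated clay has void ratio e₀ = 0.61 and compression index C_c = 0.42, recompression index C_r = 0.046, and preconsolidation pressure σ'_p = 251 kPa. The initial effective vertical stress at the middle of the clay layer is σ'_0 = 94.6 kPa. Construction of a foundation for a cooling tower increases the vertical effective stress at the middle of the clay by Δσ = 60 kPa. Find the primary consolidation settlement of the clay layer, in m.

S_c ≈ 0.0469 m

Final effective stress: σ'_f = 94.6 + 60 = 154.6 kPa.
σ'_f = 154.6 ≤ σ'_p = 251 kPa, so the clay remains overconsolidated and only the recompression index applies:
S_c = C_r·H/(1+e₀)·log₁₀(σ'_f/σ'_0) = 0.046×7.7/1.61×log₁₀(154.6/94.6)
    = 0.22 × 0.21332 = 0.04693 m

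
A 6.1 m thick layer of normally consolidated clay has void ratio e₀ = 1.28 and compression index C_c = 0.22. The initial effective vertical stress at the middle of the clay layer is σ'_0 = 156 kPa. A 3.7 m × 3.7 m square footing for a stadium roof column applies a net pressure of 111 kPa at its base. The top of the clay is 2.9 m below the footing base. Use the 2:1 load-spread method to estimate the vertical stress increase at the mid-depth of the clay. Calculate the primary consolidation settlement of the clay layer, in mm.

S_c ≈ 25.4 mm

Mid-depth of clay below the footing base: z = 2.9 + 6.1/2 = 5.95 m.
Stress increase at mid-clay by the 2:1 spreading method:
Δσ = qBL/((B+z)(L+z)) = 111×3.7×3.7/((3.7+5.95)(3.7+5.95)) = 16.318 kPa
Final effective stress: σ'_f = σ'_0 + Δσ = 156 + 16.318 = 172.32 kPa.
Normally consolidated clay, so the full stress increment lies on the virgin compression line:
S_c = C_c·H/(1+e₀)·log₁₀(σ'_f/σ'_0) = 0.22×6.1/(1+1.28)×log₁₀(172.32/156)
    = 0.5886 × 0.043211 = 0.02543 m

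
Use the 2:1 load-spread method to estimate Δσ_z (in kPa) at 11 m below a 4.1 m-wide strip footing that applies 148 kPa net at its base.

Δσ_z ≈ 40.2 kPa

By the 2:1 method the load spreads at 1 horizontal : 2 vertical, so at depth z the loaded area has grown by z in each plan dimension:
Δσ = qB/(B+z) = 148×4.1/(4.1+11) = 40.185 kPa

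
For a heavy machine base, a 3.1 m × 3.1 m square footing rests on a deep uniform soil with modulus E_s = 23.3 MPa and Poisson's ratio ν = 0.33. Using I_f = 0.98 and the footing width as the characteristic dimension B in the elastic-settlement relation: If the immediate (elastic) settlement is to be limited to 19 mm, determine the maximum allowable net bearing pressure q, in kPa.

q ≈ 164 kPa

E_s = 23.3 MPa = 23300 kPa.
S_e = q·B·(1−ν²)/E_s · I_f  ⇒  q = S_e·E_s / (B·(1−ν²)·I_f).
q = 0.019 × 23300 / (3.1 × 0.8911 × 0.98) = 163.5 kPa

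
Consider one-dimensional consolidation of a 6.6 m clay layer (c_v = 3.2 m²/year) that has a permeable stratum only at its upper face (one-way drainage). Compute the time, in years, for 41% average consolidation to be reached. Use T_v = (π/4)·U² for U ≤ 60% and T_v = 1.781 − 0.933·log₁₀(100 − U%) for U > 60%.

Drainage path length: H_d = H = 6.6 m (single drainage).
U ≤ 60%: T_v = (π/4)·U² = (π/4)×0.41² = 0.13203.
t = T_v·H_d²/c_v = 0.13203×6.6²/3.2 = 1.797 years.

t ≈ 1.8 years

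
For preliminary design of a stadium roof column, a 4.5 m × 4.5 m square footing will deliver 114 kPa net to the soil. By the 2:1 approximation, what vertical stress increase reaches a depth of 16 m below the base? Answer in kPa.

By the 2:1 method the load spreads at 1 horizontal : 2 vertical, so at depth z the loaded area has grown by z in each plan dimension:
Δσ = qBL/((B+z)(L+z)) = 114×4.5×4.5/((4.5+16)(4.5+16)) = 5.4932 kPa

Δσ_z ≈ 5.49 kPa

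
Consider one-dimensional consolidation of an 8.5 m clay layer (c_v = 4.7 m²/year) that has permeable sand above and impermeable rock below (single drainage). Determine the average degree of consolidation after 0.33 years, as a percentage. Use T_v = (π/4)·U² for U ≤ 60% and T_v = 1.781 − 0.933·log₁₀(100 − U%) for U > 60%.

U ≈ 16.5 %

Drainage path length: H_d = H = 8.5 m (single drainage).
T_v = c_v·t/H_d² = 4.7×0.33/8.5² = 0.021467.
T_v = 0.021467 corresponds to the U ≤ 60% branch:
U = √(4T_v/π) = 0.1653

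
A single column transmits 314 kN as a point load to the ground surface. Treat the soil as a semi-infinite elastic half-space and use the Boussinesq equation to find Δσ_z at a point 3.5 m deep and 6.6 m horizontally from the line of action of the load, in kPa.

Boussinesq vertical stress below a point load on an elastic half-space:
Δσ_z = 3P/(2πz²) · [1 + (r/z)²]^(−5/2)
r/z = 6.6/3.5 = 1.8857; [1+(r/z)²]^(−5/2) = 0.022571.
Δσ_z = 3×314/(2π×3.5²) × 0.022571 = 12.239 × 0.022571 = 0.2762 kPa

Δσ_z ≈ 0.276 kPa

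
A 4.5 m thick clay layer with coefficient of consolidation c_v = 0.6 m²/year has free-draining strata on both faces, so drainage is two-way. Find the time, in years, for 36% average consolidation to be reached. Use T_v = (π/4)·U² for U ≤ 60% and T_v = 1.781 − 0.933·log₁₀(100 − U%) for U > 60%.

t ≈ 0.859 years

Drainage path length: H_d = H/2 = 2.25 m (double drainage).
U ≤ 60%: T_v = (π/4)·U² = (π/4)×0.36² = 0.10179.
t = T_v·H_d²/c_v = 0.10179×2.25²/0.6 = 0.8589 years.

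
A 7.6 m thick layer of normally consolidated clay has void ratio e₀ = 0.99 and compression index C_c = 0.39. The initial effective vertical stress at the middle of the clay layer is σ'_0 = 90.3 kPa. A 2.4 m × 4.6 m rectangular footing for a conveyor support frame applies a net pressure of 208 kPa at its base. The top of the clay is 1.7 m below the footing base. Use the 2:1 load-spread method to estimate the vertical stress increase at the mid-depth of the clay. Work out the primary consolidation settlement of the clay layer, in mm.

Mid-depth of clay below the footing base: z = 1.7 + 7.6/2 = 5.5 m.
Stress increase at mid-clay by the 2:1 spreading method:
Δσ = qBL/((B+z)(L+z)) = 208×2.4×4.6/((2.4+5.5)(4.6+5.5)) = 28.78 kPa
Final effective stress: σ'_f = σ'_0 + Δσ = 90.3 + 28.78 = 119.08 kPa.
Normally consolidated clay, so the full stress increment lies on the virgin compression line:
S_c = C_c·H/(1+e₀)·log₁₀(σ'_f/σ'_0) = 0.39×7.6/(1+0.99)×log₁₀(119.08/90.3)
    = 1.4894 × 0.12015 = 0.179 m

S_c ≈ 179 mm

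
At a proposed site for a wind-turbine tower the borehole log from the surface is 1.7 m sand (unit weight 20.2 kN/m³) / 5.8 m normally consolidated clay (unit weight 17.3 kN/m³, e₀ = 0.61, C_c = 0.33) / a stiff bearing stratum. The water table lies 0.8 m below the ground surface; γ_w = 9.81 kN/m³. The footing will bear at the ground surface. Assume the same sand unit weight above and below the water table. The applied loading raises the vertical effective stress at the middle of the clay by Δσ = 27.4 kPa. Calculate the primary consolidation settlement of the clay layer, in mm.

S_c ≈ 236 mm

Mid-depth of clay below the ground surface: z = 1.7 + 5.8/2 = 4.6 m.
Total vertical stress at mid-clay: σ_v = 20.2×1.7 + 17.3×2.9 = 84.51 kPa.
Pore pressure: u = 9.81×(4.6 − 0.8) = 37.278 kPa.
Initial effective stress: σ'_0 = σ_v − u = 84.51 − 37.278 = 47.232 kPa.
Final effective stress: σ'_f = σ'_0 + Δσ = 47.232 + 27.4 = 74.632 kPa.
Normally consolidated clay, so the full stress increment lies on the virgin compression line:
S_c = C_c·H/(1+e₀)·log₁₀(σ'_f/σ'_0) = 0.33×5.8/(1+0.61)×log₁₀(74.632/47.232)
    = 1.1888 × 0.19869 = 0.2362 m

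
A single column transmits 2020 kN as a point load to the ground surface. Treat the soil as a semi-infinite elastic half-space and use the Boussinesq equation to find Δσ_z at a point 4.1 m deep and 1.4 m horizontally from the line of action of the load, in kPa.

Boussinesq vertical stress below a point load on an elastic half-space:
Δσ_z = 3P/(2πz²) · [1 + (r/z)²]^(−5/2)
r/z = 1.4/4.1 = 0.34146; [1+(r/z)²]^(−5/2) = 0.75903.
Δσ_z = 3×2020/(2π×4.1²) × 0.75903 = 57.375 × 0.75903 = 43.55 kPa

Δσ_z ≈ 43.5 kPa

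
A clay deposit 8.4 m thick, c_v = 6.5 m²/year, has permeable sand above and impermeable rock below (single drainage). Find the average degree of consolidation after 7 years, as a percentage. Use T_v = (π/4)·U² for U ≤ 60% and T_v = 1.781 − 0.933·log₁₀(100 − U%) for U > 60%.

U ≈ 83.5 %

Drainage path length: H_d = H = 8.4 m (single drainage).
T_v = c_v·t/H_d² = 6.5×7/8.4² = 0.64484.
T_v = 0.64484 corresponds to the U > 60% branch:
U = 1 − 10^((1.781 − T_v)/0.933)/100 = 0.8349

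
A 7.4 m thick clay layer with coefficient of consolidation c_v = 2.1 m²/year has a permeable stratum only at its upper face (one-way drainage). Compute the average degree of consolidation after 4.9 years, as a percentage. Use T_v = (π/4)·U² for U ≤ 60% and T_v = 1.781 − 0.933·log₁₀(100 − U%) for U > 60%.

Drainage path length: H_d = H = 7.4 m (single drainage).
T_v = c_v·t/H_d² = 2.1×4.9/7.4² = 0.18791.
T_v = 0.18791 corresponds to the U ≤ 60% branch:
U = √(4T_v/π) = 0.4891

U ≈ 48.9 %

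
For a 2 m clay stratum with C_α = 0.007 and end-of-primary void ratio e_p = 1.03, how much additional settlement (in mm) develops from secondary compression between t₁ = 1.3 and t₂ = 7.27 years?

S_s ≈ 5.16 mm

Secondary compression: S_s = C_α·H/(1+e_p)·log₁₀(t₂/t₁)
S_s = 0.007×2/(1+1.03)×log₁₀(7.27/1.3)
    = 0.006897 × 0.7476 = 0.005156 m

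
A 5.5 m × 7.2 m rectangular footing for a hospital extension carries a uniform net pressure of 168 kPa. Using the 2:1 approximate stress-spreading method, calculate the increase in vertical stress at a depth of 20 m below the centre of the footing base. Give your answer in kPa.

Δσ_z ≈ 9.59 kPa

By the 2:1 method the load spreads at 1 horizontal : 2 vertical, so at depth z the loaded area has grown by z in each plan dimension:
Δσ = qBL/((B+z)(L+z)) = 168×5.5×7.2/((5.5+20)(7.2+20)) = 9.5917 kPa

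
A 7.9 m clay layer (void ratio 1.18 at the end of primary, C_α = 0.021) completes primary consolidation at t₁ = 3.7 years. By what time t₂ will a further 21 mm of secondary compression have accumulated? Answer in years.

t₂ ≈ 6.98 years

S_s = C_α·H/(1+e_p)·log₁₀(t₂/t₁) ⇒ log₁₀(t₂/t₁) = S_s·(1+e_p)/(C_α·H).
log₁₀(t₂/t₁) = 0.021 × (1+1.18) / (0.021×7.9) = 0.2759
t₂ = t₁ × 10^0.2759 = 3.7 × 1.888 = 6.985 years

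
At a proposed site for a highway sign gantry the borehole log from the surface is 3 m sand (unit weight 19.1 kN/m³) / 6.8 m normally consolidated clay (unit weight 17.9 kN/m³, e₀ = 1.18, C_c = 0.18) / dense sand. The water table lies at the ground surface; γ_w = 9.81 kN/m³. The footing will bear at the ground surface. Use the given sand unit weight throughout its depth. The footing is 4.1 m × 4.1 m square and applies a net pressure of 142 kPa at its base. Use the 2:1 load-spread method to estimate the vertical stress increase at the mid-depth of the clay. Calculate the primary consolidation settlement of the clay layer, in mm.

Mid-depth of clay below the ground surface: z = 3 + 6.8/2 = 6.4 m.
Total vertical stress at mid-clay: σ_v = 19.1×3 + 17.9×3.4 = 118.16 kPa.
Pore pressure: u = 9.81×(6.4 − 0) = 62.784 kPa.
Initial effective stress: σ'_0 = σ_v − u = 118.16 − 62.784 = 55.376 kPa.
Stress increase at mid-clay by the 2:1 spreading method:
Δσ = qBL/((B+z)(L+z)) = 142×4.1×4.1/((4.1+6.4)(4.1+6.4)) = 21.651 kPa
Final effective stress: σ'_f = σ'_0 + Δσ = 55.376 + 21.651 = 77.027 kPa.
Normally consolidated clay, so the full stress increment lies on the virgin compression line:
S_c = C_c·H/(1+e₀)·log₁₀(σ'_f/σ'_0) = 0.18×6.8/(1+1.18)×log₁₀(77.027/55.376)
    = 0.56147 × 0.14332 = 0.08047 m

S_c ≈ 80.5 mm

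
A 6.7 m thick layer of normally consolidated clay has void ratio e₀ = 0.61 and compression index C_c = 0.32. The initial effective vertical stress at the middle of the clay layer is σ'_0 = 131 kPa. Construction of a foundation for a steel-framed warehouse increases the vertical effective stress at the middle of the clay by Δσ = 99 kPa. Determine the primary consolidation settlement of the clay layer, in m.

Final effective stress: σ'_f = σ'_0 + Δσ = 131 + 99 = 230 kPa.
Normally consolidated clay, so the full stress increment lies on the virgin compression line:
S_c = C_c·H/(1+e₀)·log₁₀(σ'_f/σ'_0) = 0.32×6.7/(1+0.61)×log₁₀(230/131)
    = 1.3317 × 0.24446 = 0.3255 m

S_c ≈ 0.326 m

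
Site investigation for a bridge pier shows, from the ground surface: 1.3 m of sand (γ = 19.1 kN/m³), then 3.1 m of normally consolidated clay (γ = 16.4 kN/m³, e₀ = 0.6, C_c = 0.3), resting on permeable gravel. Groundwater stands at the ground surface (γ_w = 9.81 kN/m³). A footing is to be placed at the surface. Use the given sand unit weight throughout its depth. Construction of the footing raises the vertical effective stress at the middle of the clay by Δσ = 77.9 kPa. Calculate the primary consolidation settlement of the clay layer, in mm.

S_c ≈ 379 mm

Mid-depth of clay below the ground surface: z = 1.3 + 3.1/2 = 2.85 m.
Total vertical stress at mid-clay: σ_v = 19.1×1.3 + 16.4×1.55 = 50.25 kPa.
Pore pressure: u = 9.81×(2.85 − 0) = 27.959 kPa.
Initial effective stress: σ'_0 = σ_v − u = 50.25 − 27.959 = 22.291 kPa.
Final effective stress: σ'_f = σ'_0 + Δσ = 22.291 + 77.9 = 100.19 kPa.
Normally consolidated clay, so the full stress increment lies on the virgin compression line:
S_c = C_c·H/(1+e₀)·log₁₀(σ'_f/σ'_0) = 0.3×3.1/(1+0.6)×log₁₀(100.19/22.291)
    = 0.58125 × 0.65269 = 0.3794 m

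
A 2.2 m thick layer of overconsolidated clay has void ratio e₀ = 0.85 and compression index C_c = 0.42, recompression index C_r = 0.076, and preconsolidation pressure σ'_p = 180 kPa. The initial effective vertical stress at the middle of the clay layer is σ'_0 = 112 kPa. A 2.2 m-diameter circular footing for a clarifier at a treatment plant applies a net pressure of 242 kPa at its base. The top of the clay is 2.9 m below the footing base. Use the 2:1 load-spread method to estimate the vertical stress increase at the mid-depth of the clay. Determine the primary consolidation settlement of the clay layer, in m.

S_c ≈ 0.00945 m

Mid-depth of clay below the footing base: z = 2.9 + 2.2/2 = 4 m.
Stress increase at mid-clay by the 2:1 spreading method:
Δσ ≈ qD²/(D+z)² = 242×2.2²/(2.2+4)² = 30.47 kPa
Final effective stress: σ'_f = 112 + 30.47 = 142.47 kPa.
σ'_f = 142.47 ≤ σ'_p = 180 kPa, so the clay remains overconsolidated and only the recompression index applies:
S_c = C_r·H/(1+e₀)·log₁₀(σ'_f/σ'_0) = 0.076×2.2/1.85×log₁₀(142.47/112)
    = 0.090379 × 0.10451 = 0.009446 m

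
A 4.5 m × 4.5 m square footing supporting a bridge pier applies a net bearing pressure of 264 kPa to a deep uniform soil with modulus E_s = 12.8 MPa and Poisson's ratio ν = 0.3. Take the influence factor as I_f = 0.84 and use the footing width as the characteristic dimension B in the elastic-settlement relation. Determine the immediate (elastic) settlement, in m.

S_e ≈ 0.0709 m

Immediate (elastic) settlement: S_e = q·B·(1−ν²)/E_s · I_f.
E_s = 12.8 MPa = 12800 kPa.
S_e = 264 × 4.5 × (1 − 0.3²) / 12800 × 0.84
    = 264 × 4.5 × 0.91 / 12800 × 0.84
    = 0.07095 m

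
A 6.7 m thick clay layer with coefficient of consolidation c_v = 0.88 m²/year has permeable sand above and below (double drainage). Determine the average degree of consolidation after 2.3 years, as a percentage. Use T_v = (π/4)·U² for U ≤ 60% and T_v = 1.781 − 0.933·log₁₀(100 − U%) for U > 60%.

U ≈ 47.9 %

Drainage path length: H_d = H/2 = 3.35 m (double drainage).
T_v = c_v·t/H_d² = 0.88×2.3/3.35² = 0.18035.
T_v = 0.18035 corresponds to the U ≤ 60% branch:
U = √(4T_v/π) = 0.4792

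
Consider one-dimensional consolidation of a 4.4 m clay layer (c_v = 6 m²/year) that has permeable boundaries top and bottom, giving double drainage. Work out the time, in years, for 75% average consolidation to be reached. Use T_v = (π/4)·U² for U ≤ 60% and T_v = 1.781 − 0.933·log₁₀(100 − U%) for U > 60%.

Drainage path length: H_d = H/2 = 2.2 m (double drainage).
U > 60%: T_v = 1.781 − 0.933·log₁₀(100 − 75) = 0.47672.
t = T_v·H_d²/c_v = 0.47672×2.2²/6 = 0.3846 years.

t ≈ 0.385 years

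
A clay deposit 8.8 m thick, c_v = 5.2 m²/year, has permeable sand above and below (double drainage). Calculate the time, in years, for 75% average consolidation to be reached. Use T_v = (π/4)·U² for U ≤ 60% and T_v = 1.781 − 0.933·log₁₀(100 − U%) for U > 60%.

Drainage path length: H_d = H/2 = 4.4 m (double drainage).
U > 60%: T_v = 1.781 − 0.933·log₁₀(100 − 75) = 0.47672.
t = T_v·H_d²/c_v = 0.47672×4.4²/5.2 = 1.775 years.

t ≈ 1.77 years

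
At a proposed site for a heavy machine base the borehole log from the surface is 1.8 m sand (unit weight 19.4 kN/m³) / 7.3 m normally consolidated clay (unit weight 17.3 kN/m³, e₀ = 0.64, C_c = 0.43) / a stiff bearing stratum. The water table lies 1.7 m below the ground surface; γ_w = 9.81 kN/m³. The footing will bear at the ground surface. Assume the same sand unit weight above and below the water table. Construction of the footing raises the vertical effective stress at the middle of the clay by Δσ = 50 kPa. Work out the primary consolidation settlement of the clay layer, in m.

S_c ≈ 0.496 m

Mid-depth of clay below the ground surface: z = 1.8 + 7.3/2 = 5.45 m.
Total vertical stress at mid-clay: σ_v = 19.4×1.8 + 17.3×3.65 = 98.065 kPa.
Pore pressure: u = 9.81×(5.45 − 1.7) = 36.788 kPa.
Initial effective stress: σ'_0 = σ_v − u = 98.065 − 36.788 = 61.277 kPa.
Final effective stress: σ'_f = σ'_0 + Δσ = 61.277 + 50 = 111.28 kPa.
Normally consolidated clay, so the full stress increment lies on the virgin compression line:
S_c = C_c·H/(1+e₀)·log₁₀(σ'_f/σ'_0) = 0.43×7.3/(1+0.64)×log₁₀(111.28/61.277)
    = 1.914 × 0.25912 = 0.496 m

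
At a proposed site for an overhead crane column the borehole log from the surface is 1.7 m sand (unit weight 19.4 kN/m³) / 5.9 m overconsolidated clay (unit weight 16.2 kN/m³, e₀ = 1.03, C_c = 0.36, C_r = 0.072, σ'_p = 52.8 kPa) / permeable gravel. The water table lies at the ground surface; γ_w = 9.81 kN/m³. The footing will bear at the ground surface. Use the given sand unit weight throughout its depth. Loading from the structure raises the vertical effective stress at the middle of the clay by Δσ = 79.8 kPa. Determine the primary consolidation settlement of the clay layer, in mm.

Mid-depth of clay below the ground surface: z = 1.7 + 5.9/2 = 4.65 m.
Total vertical stress at mid-clay: σ_v = 19.4×1.7 + 16.2×2.95 = 80.77 kPa.
Pore pressure: u = 9.81×(4.65 − 0) = 45.617 kPa.
Initial effective stress: σ'_0 = σ_v − u = 80.77 − 45.617 = 35.153 kPa.
Final effective stress: σ'_f = 35.153 + 79.8 = 114.95 kPa.
σ'_f = 114.95 > σ'_p = 52.8 kPa, so the stress path crosses the preconsolidation pressure — recompression up to σ'_p, then virgin compression beyond:
S_c = H/(1+e₀)·[C_r·log₁₀(σ'_p/σ'_0) + C_c·log₁₀(σ'_f/σ'_p)]
    = 5.9/2.03 × [0.072×log₁₀(52.8/35.153) + 0.36×log₁₀(114.95/52.8)]
    = 2.9064 × [0.01272 + 0.12164] = 0.3905 m

S_c ≈ 391 mm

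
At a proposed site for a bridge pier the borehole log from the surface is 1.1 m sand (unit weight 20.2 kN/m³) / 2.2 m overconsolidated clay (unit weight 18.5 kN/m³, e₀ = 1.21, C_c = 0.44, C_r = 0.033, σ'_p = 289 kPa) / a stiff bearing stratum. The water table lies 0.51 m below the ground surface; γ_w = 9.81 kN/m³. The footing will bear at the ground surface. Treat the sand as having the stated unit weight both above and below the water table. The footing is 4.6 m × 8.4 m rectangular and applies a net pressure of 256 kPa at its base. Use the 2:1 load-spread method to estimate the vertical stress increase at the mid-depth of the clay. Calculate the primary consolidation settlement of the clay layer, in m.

Mid-depth of clay below the ground surface: z = 1.1 + 2.2/2 = 2.2 m.
Total vertical stress at mid-clay: σ_v = 20.2×1.1 + 18.5×1.1 = 42.57 kPa.
Pore pressure: u = 9.81×(2.2 − 0.51) = 16.579 kPa.
Initial effective stress: σ'_0 = σ_v − u = 42.57 − 16.579 = 25.991 kPa.
Stress increase at mid-clay by the 2:1 spreading method:
Δσ = qBL/((B+z)(L+z)) = 256×4.6×8.4/((4.6+2.2)(8.4+2.2)) = 137.23 kPa
Final effective stress: σ'_f = 25.991 + 137.23 = 163.22 kPa.
σ'_f = 163.22 ≤ σ'_p = 289 kPa, so the clay remains overconsolidated and only the recompression index applies:
S_c = C_r·H/(1+e₀)·log₁₀(σ'_f/σ'_0) = 0.033×2.2/2.21×log₁₀(163.22/25.991)
    = 0.032851 × 0.79795 = 0.02621 m

S_c ≈ 0.0262 m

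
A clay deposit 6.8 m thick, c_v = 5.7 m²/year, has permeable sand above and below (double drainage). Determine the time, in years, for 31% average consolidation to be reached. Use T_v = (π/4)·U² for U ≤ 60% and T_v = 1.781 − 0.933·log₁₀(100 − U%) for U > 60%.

Drainage path length: H_d = H/2 = 3.4 m (double drainage).
U ≤ 60%: T_v = (π/4)·U² = (π/4)×0.31² = 0.075477.
t = T_v·H_d²/c_v = 0.075477×3.4²/5.7 = 0.1531 years.

t ≈ 0.153 years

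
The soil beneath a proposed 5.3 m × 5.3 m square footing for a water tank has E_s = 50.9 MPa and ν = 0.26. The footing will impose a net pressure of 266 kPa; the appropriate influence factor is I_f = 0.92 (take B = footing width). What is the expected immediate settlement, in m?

Immediate (elastic) settlement: S_e = q·B·(1−ν²)/E_s · I_f.
E_s = 50.9 MPa = 50900 kPa.
S_e = 266 × 5.3 × (1 − 0.26²) / 50900 × 0.92
    = 266 × 5.3 × 0.9324 / 50900 × 0.92
    = 0.02376 m

S_e ≈ 0.0238 m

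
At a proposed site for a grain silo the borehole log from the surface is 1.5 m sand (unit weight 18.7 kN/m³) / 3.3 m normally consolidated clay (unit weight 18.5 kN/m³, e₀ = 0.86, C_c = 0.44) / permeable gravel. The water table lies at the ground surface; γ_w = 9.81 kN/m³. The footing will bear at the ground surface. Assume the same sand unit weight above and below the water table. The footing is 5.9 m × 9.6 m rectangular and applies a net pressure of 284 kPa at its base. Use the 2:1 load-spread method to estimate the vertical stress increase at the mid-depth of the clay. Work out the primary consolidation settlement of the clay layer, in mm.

Mid-depth of clay below the ground surface: z = 1.5 + 3.3/2 = 3.15 m.
Total vertical stress at mid-clay: σ_v = 18.7×1.5 + 18.5×1.65 = 58.575 kPa.
Pore pressure: u = 9.81×(3.15 − 0) = 30.902 kPa.
Initial effective stress: σ'_0 = σ_v − u = 58.575 − 30.902 = 27.673 kPa.
Stress increase at mid-clay by the 2:1 spreading method:
Δσ = qBL/((B+z)(L+z)) = 284×5.9×9.6/((5.9+3.15)(9.6+3.15)) = 139.41 kPa
Final effective stress: σ'_f = σ'_0 + Δσ = 27.673 + 139.41 = 167.08 kPa.
Normally consolidated clay, so the full stress increment lies on the virgin compression line:
S_c = C_c·H/(1+e₀)·log₁₀(σ'_f/σ'_0) = 0.44×3.3/(1+0.86)×log₁₀(167.08/27.673)
    = 0.78065 × 0.78087 = 0.6096 m

S_c ≈ 610 mm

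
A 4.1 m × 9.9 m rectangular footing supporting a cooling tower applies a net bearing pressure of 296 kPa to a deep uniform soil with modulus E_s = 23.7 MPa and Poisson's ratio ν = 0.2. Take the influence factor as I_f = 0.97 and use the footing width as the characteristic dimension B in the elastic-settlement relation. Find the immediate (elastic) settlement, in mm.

Immediate (elastic) settlement: S_e = q·B·(1−ν²)/E_s · I_f.
E_s = 23.7 MPa = 23700 kPa.
S_e = 296 × 4.1 × (1 − 0.2²) / 23700 × 0.97
    = 296 × 4.1 × 0.96 / 23700 × 0.97
    = 0.04768 m = 47.68 mm

S_e ≈ 47.7 mm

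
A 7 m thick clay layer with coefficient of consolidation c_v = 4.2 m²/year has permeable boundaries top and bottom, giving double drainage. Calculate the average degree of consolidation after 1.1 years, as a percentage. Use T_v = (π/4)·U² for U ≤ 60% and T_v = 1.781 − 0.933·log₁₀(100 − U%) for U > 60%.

Drainage path length: H_d = H/2 = 3.5 m (double drainage).
T_v = c_v·t/H_d² = 4.2×1.1/3.5² = 0.37714.
T_v = 0.37714 corresponds to the U > 60% branch:
U = 1 − 10^((1.781 − T_v)/0.933)/100 = 0.6804

U ≈ 68 %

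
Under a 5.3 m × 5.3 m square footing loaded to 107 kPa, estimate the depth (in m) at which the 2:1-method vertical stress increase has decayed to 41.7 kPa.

z ≈ 3.19 m

2:1 spreading — at depth z the loaded area has grown by z in each plan dimension:
qB²/(B+z)² = Δσ_z ⇒ z = B(√(q/Δσ_z) − 1) = 5.3×(√(107/41.7) − 1) = 3.19 m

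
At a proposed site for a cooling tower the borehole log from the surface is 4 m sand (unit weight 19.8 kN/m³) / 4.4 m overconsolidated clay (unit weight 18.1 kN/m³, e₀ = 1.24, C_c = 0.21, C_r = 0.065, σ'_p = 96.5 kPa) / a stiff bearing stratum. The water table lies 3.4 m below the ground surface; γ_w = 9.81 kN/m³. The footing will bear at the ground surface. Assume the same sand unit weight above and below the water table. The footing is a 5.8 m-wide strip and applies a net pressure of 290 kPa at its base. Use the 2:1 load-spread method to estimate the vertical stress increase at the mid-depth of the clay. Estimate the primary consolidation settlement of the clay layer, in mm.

Mid-depth of clay below the ground surface: z = 4 + 4.4/2 = 6.2 m.
Total vertical stress at mid-clay: σ_v = 19.8×4 + 18.1×2.2 = 119.02 kPa.
Pore pressure: u = 9.81×(6.2 − 3.4) = 27.468 kPa.
Initial effective stress: σ'_0 = σ_v − u = 119.02 − 27.468 = 91.552 kPa.
Stress increase at mid-clay by the 2:1 spreading method:
Δσ = qB/(B+z) = 290×5.8/(5.8+6.2) = 140.17 kPa
Final effective stress: σ'_f = 91.552 + 140.17 = 231.72 kPa.
σ'_f = 231.72 > σ'_p = 96.5 kPa, so the stress path crosses the preconsolidation pressure — recompression up to σ'_p, then virgin compression beyond:
S_c = H/(1+e₀)·[C_r·log₁₀(σ'_p/σ'_0) + C_c·log₁₀(σ'_f/σ'_p)]
    = 4.4/2.24 × [0.065×log₁₀(96.5/91.552) + 0.21×log₁₀(231.72/96.5)]
    = 1.9643 × [0.0014859 + 0.079892] = 0.1599 m

S_c ≈ 160 mm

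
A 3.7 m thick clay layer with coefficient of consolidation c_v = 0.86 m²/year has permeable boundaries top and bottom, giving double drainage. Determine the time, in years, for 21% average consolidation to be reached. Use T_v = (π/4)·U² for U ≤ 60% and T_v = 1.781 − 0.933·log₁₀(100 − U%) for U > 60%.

Drainage path length: H_d = H/2 = 1.85 m (double drainage).
U ≤ 60%: T_v = (π/4)·U² = (π/4)×0.21² = 0.034636.
t = T_v·H_d²/c_v = 0.034636×1.85²/0.86 = 0.1378 years.

t ≈ 0.138 years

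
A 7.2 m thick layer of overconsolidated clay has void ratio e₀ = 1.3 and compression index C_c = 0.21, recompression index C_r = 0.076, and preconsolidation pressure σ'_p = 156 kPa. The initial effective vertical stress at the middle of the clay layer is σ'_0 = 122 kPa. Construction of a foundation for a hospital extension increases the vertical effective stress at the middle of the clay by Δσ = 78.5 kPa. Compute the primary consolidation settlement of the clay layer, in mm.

Final effective stress: σ'_f = 122 + 78.5 = 200.5 kPa.
σ'_f = 200.5 > σ'_p = 156 kPa, so the stress path crosses the preconsolidation pressure — recompression up to σ'_p, then virgin compression beyond:
S_c = H/(1+e₀)·[C_r·log₁₀(σ'_p/σ'_0) + C_c·log₁₀(σ'_f/σ'_p)]
    = 7.2/2.3 × [0.076×log₁₀(156/122) + 0.21×log₁₀(200.5/156)]
    = 3.1304 × [0.0081141 + 0.022888] = 0.09705 m

S_c ≈ 97 mm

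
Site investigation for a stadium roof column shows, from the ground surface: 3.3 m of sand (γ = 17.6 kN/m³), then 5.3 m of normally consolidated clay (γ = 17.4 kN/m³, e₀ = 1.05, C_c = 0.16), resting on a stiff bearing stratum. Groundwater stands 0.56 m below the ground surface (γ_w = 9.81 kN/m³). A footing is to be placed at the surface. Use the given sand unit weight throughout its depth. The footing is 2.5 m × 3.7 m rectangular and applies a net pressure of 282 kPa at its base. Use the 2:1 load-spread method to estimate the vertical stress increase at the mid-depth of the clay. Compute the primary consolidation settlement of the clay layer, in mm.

Mid-depth of clay below the ground surface: z = 3.3 + 5.3/2 = 5.95 m.
Total vertical stress at mid-clay: σ_v = 17.6×3.3 + 17.4×2.65 = 104.19 kPa.
Pore pressure: u = 9.81×(5.95 − 0.56) = 52.876 kPa.
Initial effective stress: σ'_0 = σ_v − u = 104.19 − 52.876 = 51.314 kPa.
Stress increase at mid-clay by the 2:1 spreading method:
Δσ = qBL/((B+z)(L+z)) = 282×2.5×3.7/((2.5+5.95)(3.7+5.95)) = 31.989 kPa
Final effective stress: σ'_f = σ'_0 + Δσ = 51.314 + 31.989 = 83.303 kPa.
Normally consolidated clay, so the full stress increment lies on the virgin compression line:
S_c = C_c·H/(1+e₀)·log₁₀(σ'_f/σ'_0) = 0.16×5.3/(1+1.05)×log₁₀(83.303/51.314)
    = 0.41366 × 0.21042 = 0.08704 m

S_c ≈ 87 mm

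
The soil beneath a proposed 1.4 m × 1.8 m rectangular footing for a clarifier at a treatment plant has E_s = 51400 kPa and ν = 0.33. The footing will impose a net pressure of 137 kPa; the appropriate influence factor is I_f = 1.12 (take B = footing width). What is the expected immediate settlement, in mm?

Immediate (elastic) settlement: S_e = q·B·(1−ν²)/E_s · I_f.
S_e = 137 × 1.4 × (1 − 0.33²) / 51400 × 1.12
    = 137 × 1.4 × 0.8911 / 51400 × 1.12
    = 0.003724 m = 3.724 mm

S_e ≈ 3.72 mm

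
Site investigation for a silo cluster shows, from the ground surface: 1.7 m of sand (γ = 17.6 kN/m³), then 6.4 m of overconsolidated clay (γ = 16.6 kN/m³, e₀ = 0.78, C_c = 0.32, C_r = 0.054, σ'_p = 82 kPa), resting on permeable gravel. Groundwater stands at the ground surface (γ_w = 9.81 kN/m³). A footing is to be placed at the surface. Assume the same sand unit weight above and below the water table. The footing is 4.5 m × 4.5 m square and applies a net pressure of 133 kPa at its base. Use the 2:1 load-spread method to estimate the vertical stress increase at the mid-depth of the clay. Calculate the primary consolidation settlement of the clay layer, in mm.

S_c ≈ 52.9 mm

Mid-depth of clay below the ground surface: z = 1.7 + 6.4/2 = 4.9 m.
Total vertical stress at mid-clay: σ_v = 17.6×1.7 + 16.6×3.2 = 83.04 kPa.
Pore pressure: u = 9.81×(4.9 − 0) = 48.069 kPa.
Initial effective stress: σ'_0 = σ_v − u = 83.04 − 48.069 = 34.971 kPa.
Stress increase at mid-clay by the 2:1 spreading method:
Δσ = qBL/((B+z)(L+z)) = 133×4.5×4.5/((4.5+4.9)(4.5+4.9)) = 30.48 kPa
Final effective stress: σ'_f = 34.971 + 30.48 = 65.451 kPa.
σ'_f = 65.451 ≤ σ'_p = 82 kPa, so the clay remains overconsolidated and only the recompression index applies:
S_c = C_r·H/(1+e₀)·log₁₀(σ'_f/σ'_0) = 0.054×6.4/1.78×log₁₀(65.451/34.971)
    = 0.19416 × 0.27221 = 0.05285 m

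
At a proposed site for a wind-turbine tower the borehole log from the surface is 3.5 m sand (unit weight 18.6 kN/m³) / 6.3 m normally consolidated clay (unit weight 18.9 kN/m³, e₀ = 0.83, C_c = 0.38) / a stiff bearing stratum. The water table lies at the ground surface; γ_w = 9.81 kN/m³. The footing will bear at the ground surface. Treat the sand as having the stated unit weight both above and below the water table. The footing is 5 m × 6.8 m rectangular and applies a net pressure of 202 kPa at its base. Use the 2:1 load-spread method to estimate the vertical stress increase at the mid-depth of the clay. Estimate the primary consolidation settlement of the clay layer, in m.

Mid-depth of clay below the ground surface: z = 3.5 + 6.3/2 = 6.65 m.
Total vertical stress at mid-clay: σ_v = 18.6×3.5 + 18.9×3.15 = 124.64 kPa.
Pore pressure: u = 9.81×(6.65 − 0) = 65.237 kPa.
Initial effective stress: σ'_0 = σ_v − u = 124.64 − 65.237 = 59.403 kPa.
Stress increase at mid-clay by the 2:1 spreading method:
Δσ = qBL/((B+z)(L+z)) = 202×5×6.8/((5+6.65)(6.8+6.65)) = 43.831 kPa
Final effective stress: σ'_f = σ'_0 + Δσ = 59.403 + 43.831 = 103.23 kPa.
Normally consolidated clay, so the full stress increment lies on the virgin compression line:
S_c = C_c·H/(1+e₀)·log₁₀(σ'_f/σ'_0) = 0.38×6.3/(1+0.83)×log₁₀(103.23/59.403)
    = 1.3082 × 0.24 = 0.314 m

S_c ≈ 0.314 m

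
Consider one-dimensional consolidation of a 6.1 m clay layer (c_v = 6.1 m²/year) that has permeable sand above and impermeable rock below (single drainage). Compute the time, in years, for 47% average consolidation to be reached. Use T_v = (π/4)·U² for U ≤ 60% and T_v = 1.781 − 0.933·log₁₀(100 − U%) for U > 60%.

t ≈ 1.06 years

Drainage path length: H_d = H = 6.1 m (single drainage).
U ≤ 60%: T_v = (π/4)·U² = (π/4)×0.47² = 0.17349.
t = T_v·H_d²/c_v = 0.17349×6.1²/6.1 = 1.058 years.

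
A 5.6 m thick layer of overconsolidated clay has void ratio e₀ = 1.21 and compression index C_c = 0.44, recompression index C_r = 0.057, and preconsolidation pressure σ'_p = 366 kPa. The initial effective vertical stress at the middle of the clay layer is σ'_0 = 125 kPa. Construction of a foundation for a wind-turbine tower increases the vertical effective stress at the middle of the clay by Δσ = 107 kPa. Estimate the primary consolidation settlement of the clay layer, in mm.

S_c ≈ 38.8 mm

Final effective stress: σ'_f = 125 + 107 = 232 kPa.
σ'_f = 232 ≤ σ'_p = 366 kPa, so the clay remains overconsolidated and only the recompression index applies:
S_c = C_r·H/(1+e₀)·log₁₀(σ'_f/σ'_0) = 0.057×5.6/2.21×log₁₀(232/125)
    = 0.14443 × 0.26858 = 0.03879 m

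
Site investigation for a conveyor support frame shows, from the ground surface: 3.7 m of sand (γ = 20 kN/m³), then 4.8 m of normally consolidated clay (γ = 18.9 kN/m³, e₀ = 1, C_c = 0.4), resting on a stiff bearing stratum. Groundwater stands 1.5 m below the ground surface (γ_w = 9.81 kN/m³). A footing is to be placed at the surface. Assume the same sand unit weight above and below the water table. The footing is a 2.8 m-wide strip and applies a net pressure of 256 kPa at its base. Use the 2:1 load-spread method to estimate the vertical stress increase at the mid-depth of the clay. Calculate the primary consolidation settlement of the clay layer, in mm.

S_c ≈ 306 mm

Mid-depth of clay below the ground surface: z = 3.7 + 4.8/2 = 6.1 m.
Total vertical stress at mid-clay: σ_v = 20×3.7 + 18.9×2.4 = 119.36 kPa.
Pore pressure: u = 9.81×(6.1 − 1.5) = 45.126 kPa.
Initial effective stress: σ'_0 = σ_v − u = 119.36 − 45.126 = 74.234 kPa.
Stress increase at mid-clay by the 2:1 spreading method:
Δσ = qB/(B+z) = 256×2.8/(2.8+6.1) = 80.539 kPa
Final effective stress: σ'_f = σ'_0 + Δσ = 74.234 + 80.539 = 154.77 kPa.
Normally consolidated clay, so the full stress increment lies on the virgin compression line:
S_c = C_c·H/(1+e₀)·log₁₀(σ'_f/σ'_0) = 0.4×4.8/(1+1)×log₁₀(154.77/74.234)
    = 0.96 × 0.31908 = 0.3063 m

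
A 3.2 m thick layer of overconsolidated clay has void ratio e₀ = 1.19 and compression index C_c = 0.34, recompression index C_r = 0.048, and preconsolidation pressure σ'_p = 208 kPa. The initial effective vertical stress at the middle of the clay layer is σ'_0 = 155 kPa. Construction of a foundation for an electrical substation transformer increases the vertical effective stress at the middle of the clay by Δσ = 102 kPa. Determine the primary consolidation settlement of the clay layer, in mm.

S_c ≈ 54.6 mm

Final effective stress: σ'_f = 155 + 102 = 257 kPa.
σ'_f = 257 > σ'_p = 208 kPa, so the stress path crosses the preconsolidation pressure — recompression up to σ'_p, then virgin compression beyond:
S_c = H/(1+e₀)·[C_r·log₁₀(σ'_p/σ'_0) + C_c·log₁₀(σ'_f/σ'_p)]
    = 3.2/2.19 × [0.048×log₁₀(208/155) + 0.34×log₁₀(257/208)]
    = 1.4612 × [0.0061311 + 0.031236] = 0.0546 m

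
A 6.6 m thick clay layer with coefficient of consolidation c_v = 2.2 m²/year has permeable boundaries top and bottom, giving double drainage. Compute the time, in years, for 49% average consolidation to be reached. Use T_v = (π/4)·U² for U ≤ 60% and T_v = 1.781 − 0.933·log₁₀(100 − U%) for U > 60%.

Drainage path length: H_d = H/2 = 3.3 m (double drainage).
U ≤ 60%: T_v = (π/4)·U² = (π/4)×0.49² = 0.18857.
t = T_v·H_d²/c_v = 0.18857×3.3²/2.2 = 0.9334 years.

t ≈ 0.933 years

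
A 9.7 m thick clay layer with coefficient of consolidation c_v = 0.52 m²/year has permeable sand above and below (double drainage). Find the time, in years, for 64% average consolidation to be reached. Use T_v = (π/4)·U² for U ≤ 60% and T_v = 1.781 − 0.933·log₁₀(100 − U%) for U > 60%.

Drainage path length: H_d = H/2 = 4.85 m (double drainage).
U > 60%: T_v = 1.781 − 0.933·log₁₀(100 − 64) = 0.32897.
t = T_v·H_d²/c_v = 0.32897×4.85²/0.52 = 14.88 years.

t ≈ 14.9 years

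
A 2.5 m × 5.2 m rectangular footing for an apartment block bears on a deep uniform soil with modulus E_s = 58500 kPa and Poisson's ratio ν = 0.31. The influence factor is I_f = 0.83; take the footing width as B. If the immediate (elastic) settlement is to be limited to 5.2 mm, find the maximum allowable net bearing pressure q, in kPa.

q ≈ 162 kPa

S_e = q·B·(1−ν²)/E_s · I_f  ⇒  q = S_e·E_s / (B·(1−ν²)·I_f).
q = 0.0052 × 58500 / (2.5 × 0.9039 × 0.83) = 162.2 kPa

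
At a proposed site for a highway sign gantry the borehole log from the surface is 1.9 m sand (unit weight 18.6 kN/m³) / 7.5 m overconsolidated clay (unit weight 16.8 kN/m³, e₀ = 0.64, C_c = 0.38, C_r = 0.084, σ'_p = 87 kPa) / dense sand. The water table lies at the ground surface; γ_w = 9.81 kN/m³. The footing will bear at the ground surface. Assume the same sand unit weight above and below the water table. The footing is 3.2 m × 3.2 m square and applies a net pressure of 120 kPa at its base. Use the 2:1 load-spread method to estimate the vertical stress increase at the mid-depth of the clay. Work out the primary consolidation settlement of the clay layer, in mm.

Mid-depth of clay below the ground surface: z = 1.9 + 7.5/2 = 5.65 m.
Total vertical stress at mid-clay: σ_v = 18.6×1.9 + 16.8×3.75 = 98.34 kPa.
Pore pressure: u = 9.81×(5.65 − 0) = 55.427 kPa.
Initial effective stress: σ'_0 = σ_v − u = 98.34 − 55.427 = 42.913 kPa.
Stress increase at mid-clay by the 2:1 spreading method:
Δσ = qBL/((B+z)(L+z)) = 120×3.2×3.2/((3.2+5.65)(3.2+5.65)) = 15.689 kPa
Final effective stress: σ'_f = 42.913 + 15.689 = 58.602 kPa.
σ'_f = 58.602 ≤ σ'_p = 87 kPa, so the clay remains overconsolidated and only the recompression index applies:
S_c = C_r·H/(1+e₀)·log₁₀(σ'_f/σ'_0) = 0.084×7.5/1.64×log₁₀(58.602/42.913)
    = 0.38415 × 0.13532 = 0.05198 m

S_c ≈ 52 mm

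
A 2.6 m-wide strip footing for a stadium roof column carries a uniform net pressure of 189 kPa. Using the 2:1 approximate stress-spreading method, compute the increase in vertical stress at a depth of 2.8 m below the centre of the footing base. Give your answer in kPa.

By the 2:1 method the load spreads at 1 horizontal : 2 vertical, so at depth z the loaded area has grown by z in each plan dimension:
Δσ = qB/(B+z) = 189×2.6/(2.6+2.8) = 91 kPa

Δσ_z ≈ 91 kPa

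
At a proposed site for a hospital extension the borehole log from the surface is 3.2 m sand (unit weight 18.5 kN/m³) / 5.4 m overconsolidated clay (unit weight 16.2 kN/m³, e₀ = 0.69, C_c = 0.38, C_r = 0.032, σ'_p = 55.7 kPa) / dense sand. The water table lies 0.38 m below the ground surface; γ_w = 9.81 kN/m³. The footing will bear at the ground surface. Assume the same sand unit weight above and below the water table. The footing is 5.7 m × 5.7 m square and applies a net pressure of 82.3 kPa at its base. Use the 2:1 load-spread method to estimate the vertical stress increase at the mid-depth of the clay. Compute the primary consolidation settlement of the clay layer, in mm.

Mid-depth of clay below the ground surface: z = 3.2 + 5.4/2 = 5.9 m.
Total vertical stress at mid-clay: σ_v = 18.5×3.2 + 16.2×2.7 = 102.94 kPa.
Pore pressure: u = 9.81×(5.9 − 0.38) = 54.151 kPa.
Initial effective stress: σ'_0 = σ_v − u = 102.94 − 54.151 = 48.789 kPa.
Stress increase at mid-clay by the 2:1 spreading method:
Δσ = qBL/((B+z)(L+z)) = 82.3×5.7×5.7/((5.7+5.9)(5.7+5.9)) = 19.872 kPa
Final effective stress: σ'_f = 48.789 + 19.872 = 68.661 kPa.
σ'_f = 68.661 > σ'_p = 55.7 kPa, so the stress path crosses the preconsolidation pressure — recompression up to σ'_p, then virgin compression beyond:
S_c = H/(1+e₀)·[C_r·log₁₀(σ'_p/σ'_0) + C_c·log₁₀(σ'_f/σ'_p)]
    = 5.4/1.69 × [0.032×log₁₀(55.7/48.789) + 0.38×log₁₀(68.661/55.7)]
    = 3.1953 × [0.0018411 + 0.034525] = 0.1162 m

S_c ≈ 116 mm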